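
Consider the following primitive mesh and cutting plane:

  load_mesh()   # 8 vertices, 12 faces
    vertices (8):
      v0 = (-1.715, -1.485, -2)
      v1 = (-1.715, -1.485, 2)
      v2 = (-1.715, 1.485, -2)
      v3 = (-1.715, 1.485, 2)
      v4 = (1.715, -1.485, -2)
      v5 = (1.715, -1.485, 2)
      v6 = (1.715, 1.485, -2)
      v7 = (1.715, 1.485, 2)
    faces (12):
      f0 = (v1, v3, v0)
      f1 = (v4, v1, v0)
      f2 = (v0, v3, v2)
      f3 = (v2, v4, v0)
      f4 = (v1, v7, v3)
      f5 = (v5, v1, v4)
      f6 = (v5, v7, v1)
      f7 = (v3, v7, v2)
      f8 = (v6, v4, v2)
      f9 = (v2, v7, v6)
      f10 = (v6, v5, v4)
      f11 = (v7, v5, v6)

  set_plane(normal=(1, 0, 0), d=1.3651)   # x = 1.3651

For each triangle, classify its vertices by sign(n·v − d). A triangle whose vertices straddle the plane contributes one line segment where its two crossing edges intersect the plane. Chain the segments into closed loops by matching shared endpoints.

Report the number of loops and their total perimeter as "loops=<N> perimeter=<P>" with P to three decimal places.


Straddling triangles (8 of 12):
  (v4,v1,v0) [+--] → (1.3651, -1.485, -1.59195)–(1.3651, -1.485, -2)  len=0.4080
  (v2,v4,v0) [-+-] → (1.3651, -1.18203, -2)–(1.3651, -1.485, -2)  len=0.3030
  (v1,v7,v3) [-+-] → (1.3651, 1.18203, 2)–(1.3651, 1.485, 2)  len=0.3030
  (v5,v1,v4) [+-+] → (1.3651, -1.485, 2)–(1.3651, -1.485, -1.59195)  len=3.5920
  (v5,v7,v1) [++-] → (1.3651, 1.18203, 2)–(1.3651, -1.485, 2)  len=2.6670
  (v3,v7,v2) [-+-] → (1.3651, 1.485, 2)–(1.3651, 1.485, 1.59195)  len=0.4080
  (v6,v4,v2) [++-] → (1.3651, -1.18203, -2)–(1.3651, 1.485, -2)  len=2.6670
  (v2,v7,v6) [-++] → (1.3651, 1.485, 1.59195)–(1.3651, 1.485, -2)  len=3.5920

Chained into 1 loop(s):
  loop 1: 8 segments, perimeter = 13.9400
Total perimeter = 13.940

loops=1 perimeter=13.940


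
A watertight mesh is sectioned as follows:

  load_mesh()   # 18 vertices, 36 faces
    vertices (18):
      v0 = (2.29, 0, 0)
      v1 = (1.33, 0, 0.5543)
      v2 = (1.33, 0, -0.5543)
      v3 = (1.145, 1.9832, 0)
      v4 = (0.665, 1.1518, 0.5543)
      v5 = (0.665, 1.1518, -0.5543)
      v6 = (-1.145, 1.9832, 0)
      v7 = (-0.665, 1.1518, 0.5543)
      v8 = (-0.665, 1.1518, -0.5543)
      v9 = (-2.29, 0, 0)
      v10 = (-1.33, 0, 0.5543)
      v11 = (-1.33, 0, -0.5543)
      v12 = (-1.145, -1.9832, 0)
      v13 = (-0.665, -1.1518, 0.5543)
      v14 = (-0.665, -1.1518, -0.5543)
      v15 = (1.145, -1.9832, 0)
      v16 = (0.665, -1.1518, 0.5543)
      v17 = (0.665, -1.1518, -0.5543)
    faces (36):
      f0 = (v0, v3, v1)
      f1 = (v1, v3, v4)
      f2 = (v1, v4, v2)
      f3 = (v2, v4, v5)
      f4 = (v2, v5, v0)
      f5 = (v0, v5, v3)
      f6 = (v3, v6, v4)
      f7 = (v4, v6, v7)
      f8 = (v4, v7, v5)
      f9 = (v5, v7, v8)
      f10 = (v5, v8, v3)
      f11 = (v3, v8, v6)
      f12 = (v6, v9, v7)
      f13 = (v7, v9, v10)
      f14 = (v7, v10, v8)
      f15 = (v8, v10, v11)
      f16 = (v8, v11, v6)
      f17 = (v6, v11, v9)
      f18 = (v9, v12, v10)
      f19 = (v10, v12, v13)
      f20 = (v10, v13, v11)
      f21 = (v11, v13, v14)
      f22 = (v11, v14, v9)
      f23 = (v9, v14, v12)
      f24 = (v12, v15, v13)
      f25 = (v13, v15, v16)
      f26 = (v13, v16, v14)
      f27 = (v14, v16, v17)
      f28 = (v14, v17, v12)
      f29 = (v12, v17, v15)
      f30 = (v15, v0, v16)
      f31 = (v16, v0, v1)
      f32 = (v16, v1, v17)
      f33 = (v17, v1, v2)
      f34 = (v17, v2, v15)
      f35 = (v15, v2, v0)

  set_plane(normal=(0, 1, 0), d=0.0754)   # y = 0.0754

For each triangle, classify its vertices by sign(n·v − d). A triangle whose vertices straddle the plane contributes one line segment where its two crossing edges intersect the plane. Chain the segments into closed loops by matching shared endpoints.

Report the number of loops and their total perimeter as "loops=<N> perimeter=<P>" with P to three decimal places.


loops=2 perimeter=6.651

Straddling triangles (12 of 36):
  (v0,v3,v1) [-+-] → (2.24647, 0.0754, 0)–(1.32297, 0.0754, 0.533226)  len=1.0664
  (v1,v3,v4) [-++] → (1.32297, 0.0754, 0.533226)–(1.28647, 0.0754, 0.5543)  len=0.0421
  (v1,v4,v2) [-+-] → (1.28647, 0.0754, 0.5543)–(1.28647, 0.0754, -0.481728)  len=1.0360
  (v2,v4,v5) [-++] → (1.28647, 0.0754, -0.481728)–(1.28647, 0.0754, -0.5543)  len=0.0726
  (v2,v5,v0) [-+-] → (1.28647, 0.0754, -0.5543)–(2.18362, 0.0754, -0.036286)  len=1.0360
  (v0,v5,v3) [-++] → (2.18362, 0.0754, -0.036286)–(2.24647, 0.0754, 0)  len=0.0726
  (v6,v9,v7) [+-+] → (-2.24647, 0.0754, 0)–(-2.18362, 0.0754, 0.036286)  len=0.0726
  (v7,v9,v10) [+--] → (-2.18362, 0.0754, 0.036286)–(-1.28647, 0.0754, 0.5543)  len=1.0360
  (v7,v10,v8) [+-+] → (-1.28647, 0.0754, 0.5543)–(-1.28647, 0.0754, 0.481728)  len=0.0726
  (v8,v10,v11) [+--] → (-1.28647, 0.0754, 0.481728)–(-1.28647, 0.0754, -0.5543)  len=1.0360
  (v8,v11,v6) [+-+] → (-1.28647, 0.0754, -0.5543)–(-1.32297, 0.0754, -0.533226)  len=0.0421
  (v6,v11,v9) [+--] → (-1.32297, 0.0754, -0.533226)–(-2.24647, 0.0754, 0)  len=1.0664

Chained into 2 loop(s):
  loop 1: 6 segments, perimeter = 3.3257
  loop 2: 6 segments, perimeter = 3.3257
Total perimeter = 6.651


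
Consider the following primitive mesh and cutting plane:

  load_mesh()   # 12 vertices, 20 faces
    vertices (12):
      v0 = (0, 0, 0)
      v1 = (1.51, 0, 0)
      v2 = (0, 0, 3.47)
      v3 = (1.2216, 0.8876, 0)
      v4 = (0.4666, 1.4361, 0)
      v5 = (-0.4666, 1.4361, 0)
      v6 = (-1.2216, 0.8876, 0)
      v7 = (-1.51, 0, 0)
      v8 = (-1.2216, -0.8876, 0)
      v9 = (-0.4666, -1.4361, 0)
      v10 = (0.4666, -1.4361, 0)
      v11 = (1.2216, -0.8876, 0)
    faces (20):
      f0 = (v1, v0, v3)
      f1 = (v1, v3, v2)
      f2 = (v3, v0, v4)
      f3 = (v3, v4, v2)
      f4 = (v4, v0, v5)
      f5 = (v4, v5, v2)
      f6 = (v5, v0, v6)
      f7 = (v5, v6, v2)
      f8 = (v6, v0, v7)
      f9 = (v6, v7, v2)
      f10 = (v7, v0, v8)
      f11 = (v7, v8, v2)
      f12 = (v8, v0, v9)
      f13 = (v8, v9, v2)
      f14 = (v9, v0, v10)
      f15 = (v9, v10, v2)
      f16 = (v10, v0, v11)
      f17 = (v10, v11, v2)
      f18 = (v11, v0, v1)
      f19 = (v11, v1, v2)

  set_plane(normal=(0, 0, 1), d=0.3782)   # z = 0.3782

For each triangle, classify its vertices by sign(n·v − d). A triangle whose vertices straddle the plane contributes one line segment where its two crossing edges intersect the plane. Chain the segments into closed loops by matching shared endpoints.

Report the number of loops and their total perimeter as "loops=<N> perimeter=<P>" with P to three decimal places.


Straddling triangles (10 of 20):
  (v1,v3,v2) [--+] → (1.08846, 0.790859, 0.3782)–(1.34542, 0, 0.3782)  len=0.8316
  (v3,v4,v2) [--+] → (0.415745, 1.27958, 0.3782)–(1.08846, 0.790859, 0.3782)  len=0.8315
  (v4,v5,v2) [--+] → (-0.415745, 1.27958, 0.3782)–(0.415745, 1.27958, 0.3782)  len=0.8315
  (v5,v6,v2) [--+] → (-1.08846, 0.790859, 0.3782)–(-0.415745, 1.27958, 0.3782)  len=0.8315
  (v6,v7,v2) [--+] → (-1.34542, 0, 0.3782)–(-1.08846, 0.790859, 0.3782)  len=0.8316
  (v7,v8,v2) [--+] → (-1.08846, -0.790859, 0.3782)–(-1.34542, 0, 0.3782)  len=0.8316
  (v8,v9,v2) [--+] → (-0.415745, -1.27958, 0.3782)–(-1.08846, -0.790859, 0.3782)  len=0.8315
  (v9,v10,v2) [--+] → (0.415745, -1.27958, 0.3782)–(-0.415745, -1.27958, 0.3782)  len=0.8315
  (v10,v11,v2) [--+] → (1.08846, -0.790859, 0.3782)–(0.415745, -1.27958, 0.3782)  len=0.8315
  (v11,v1,v2) [--+] → (1.34542, 0, 0.3782)–(1.08846, -0.790859, 0.3782)  len=0.8316

Chained into 1 loop(s):
  loop 1: 10 segments, perimeter = 8.3152
Total perimeter = 8.315

loops=1 perimeter=8.315


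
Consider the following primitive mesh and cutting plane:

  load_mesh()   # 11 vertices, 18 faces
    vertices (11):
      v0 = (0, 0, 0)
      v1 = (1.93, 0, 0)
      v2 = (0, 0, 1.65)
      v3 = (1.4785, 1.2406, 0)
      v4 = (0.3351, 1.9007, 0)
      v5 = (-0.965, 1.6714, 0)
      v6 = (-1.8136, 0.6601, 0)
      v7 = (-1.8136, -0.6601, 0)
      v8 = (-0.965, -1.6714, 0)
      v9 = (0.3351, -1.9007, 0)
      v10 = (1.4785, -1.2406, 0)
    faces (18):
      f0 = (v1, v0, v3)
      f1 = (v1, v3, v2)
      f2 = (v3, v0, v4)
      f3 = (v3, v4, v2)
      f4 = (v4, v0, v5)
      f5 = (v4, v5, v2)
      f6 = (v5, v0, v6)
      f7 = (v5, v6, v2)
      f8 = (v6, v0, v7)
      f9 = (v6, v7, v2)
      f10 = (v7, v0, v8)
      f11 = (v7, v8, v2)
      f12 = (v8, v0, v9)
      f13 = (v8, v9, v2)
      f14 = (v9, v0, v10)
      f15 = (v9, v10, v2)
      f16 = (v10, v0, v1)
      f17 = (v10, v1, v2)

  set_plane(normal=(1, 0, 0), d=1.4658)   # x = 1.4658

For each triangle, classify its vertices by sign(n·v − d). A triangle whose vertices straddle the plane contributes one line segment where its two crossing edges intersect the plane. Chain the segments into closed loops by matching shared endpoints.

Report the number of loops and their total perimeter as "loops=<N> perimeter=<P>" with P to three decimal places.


Straddling triangles (8 of 18):
  (v1,v0,v3) [+-+] → (1.4658, 0, 0)–(1.4658, 1.22994, 0)  len=1.2299
  (v1,v3,v2) [++-] → (1.4658, 1.22994, 0.0141731)–(1.4658, 0, 0.396855)  len=1.2881
  (v3,v0,v4) [+--] → (1.4658, 1.22994, 0)–(1.4658, 1.24793, 0)  len=0.0180
  (v3,v4,v2) [+--] → (1.4658, 1.24793, 0)–(1.4658, 1.22994, 0.0141731)  len=0.0229
  (v9,v0,v10) [--+] → (1.4658, -1.22994, 0)–(1.4658, -1.24793, 0)  len=0.0180
  (v9,v10,v2) [-+-] → (1.4658, -1.24793, 0)–(1.4658, -1.22994, 0.0141731)  len=0.0229
  (v10,v0,v1) [+-+] → (1.4658, -1.22994, 0)–(1.4658, 0, 0)  len=1.2299
  (v10,v1,v2) [++-] → (1.4658, 0, 0.396855)–(1.4658, -1.22994, 0.0141731)  len=1.2881

Chained into 1 loop(s):
  loop 1: 8 segments, perimeter = 5.1179
Total perimeter = 5.118

loops=1 perimeter=5.118


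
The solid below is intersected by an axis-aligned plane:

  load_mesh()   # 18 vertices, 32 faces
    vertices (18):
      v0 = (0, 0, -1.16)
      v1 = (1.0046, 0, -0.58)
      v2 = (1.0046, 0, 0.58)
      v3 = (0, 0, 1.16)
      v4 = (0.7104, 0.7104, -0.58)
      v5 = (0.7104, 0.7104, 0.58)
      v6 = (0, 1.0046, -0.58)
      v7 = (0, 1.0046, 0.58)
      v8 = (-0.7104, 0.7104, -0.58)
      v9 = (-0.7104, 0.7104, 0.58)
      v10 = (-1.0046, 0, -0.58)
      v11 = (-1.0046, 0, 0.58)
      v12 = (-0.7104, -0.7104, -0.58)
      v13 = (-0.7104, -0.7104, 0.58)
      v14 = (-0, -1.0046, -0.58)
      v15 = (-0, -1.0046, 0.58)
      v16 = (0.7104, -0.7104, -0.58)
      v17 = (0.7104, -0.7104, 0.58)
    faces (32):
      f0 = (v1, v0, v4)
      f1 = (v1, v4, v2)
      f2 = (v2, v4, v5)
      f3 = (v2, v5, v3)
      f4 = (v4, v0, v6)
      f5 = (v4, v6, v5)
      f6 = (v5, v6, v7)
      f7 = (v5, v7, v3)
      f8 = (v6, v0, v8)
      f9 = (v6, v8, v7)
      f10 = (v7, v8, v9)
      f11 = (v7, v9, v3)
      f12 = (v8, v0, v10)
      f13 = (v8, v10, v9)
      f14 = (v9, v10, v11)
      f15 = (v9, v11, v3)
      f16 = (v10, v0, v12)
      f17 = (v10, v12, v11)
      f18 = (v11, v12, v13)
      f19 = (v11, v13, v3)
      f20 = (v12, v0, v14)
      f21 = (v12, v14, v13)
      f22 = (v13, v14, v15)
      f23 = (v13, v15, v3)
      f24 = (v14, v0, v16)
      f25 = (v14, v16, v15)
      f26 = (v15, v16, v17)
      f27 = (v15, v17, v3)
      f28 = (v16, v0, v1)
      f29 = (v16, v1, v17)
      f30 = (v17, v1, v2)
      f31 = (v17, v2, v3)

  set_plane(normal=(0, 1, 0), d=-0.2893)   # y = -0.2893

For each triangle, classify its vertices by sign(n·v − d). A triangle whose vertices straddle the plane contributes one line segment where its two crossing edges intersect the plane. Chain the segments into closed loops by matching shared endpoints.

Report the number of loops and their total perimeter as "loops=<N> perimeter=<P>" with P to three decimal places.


loops=1 perimeter=6.260

Straddling triangles (12 of 32):
  (v10,v0,v12) [++-] → (-0.2893, -0.2893, -0.923803)–(-0.884791, -0.2893, -0.58)  len=0.6876
  (v10,v12,v11) [+-+] → (-0.884791, -0.2893, -0.58)–(-0.884791, -0.2893, 0.107607)  len=0.6876
  (v11,v12,v13) [+--] → (-0.884791, -0.2893, 0.107607)–(-0.884791, -0.2893, 0.58)  len=0.4724
  (v11,v13,v3) [+-+] → (-0.884791, -0.2893, 0.58)–(-0.2893, -0.2893, 0.923803)  len=0.6876
  (v12,v0,v14) [-+-] → (-0.2893, -0.2893, -0.923803)–(0, -0.2893, -0.992974)  len=0.2975
  (v13,v15,v3) [--+] → (0, -0.2893, 0.992974)–(-0.2893, -0.2893, 0.923803)  len=0.2975
  (v14,v0,v16) [-+-] → (0, -0.2893, -0.992974)–(0.2893, -0.2893, -0.923803)  len=0.2975
  (v15,v17,v3) [--+] → (0.2893, -0.2893, 0.923803)–(0, -0.2893, 0.992974)  len=0.2975
  (v16,v0,v1) [-++] → (0.2893, -0.2893, -0.923803)–(0.884791, -0.2893, -0.58)  len=0.6876
  (v16,v1,v17) [-+-] → (0.884791, -0.2893, -0.58)–(0.884791, -0.2893, -0.107607)  len=0.4724
  (v17,v1,v2) [-++] → (0.884791, -0.2893, -0.107607)–(0.884791, -0.2893, 0.58)  len=0.6876
  (v17,v2,v3) [-++] → (0.884791, -0.2893, 0.58)–(0.2893, -0.2893, 0.923803)  len=0.6876

Chained into 1 loop(s):
  loop 1: 12 segments, perimeter = 6.2603
Total perimeter = 6.260


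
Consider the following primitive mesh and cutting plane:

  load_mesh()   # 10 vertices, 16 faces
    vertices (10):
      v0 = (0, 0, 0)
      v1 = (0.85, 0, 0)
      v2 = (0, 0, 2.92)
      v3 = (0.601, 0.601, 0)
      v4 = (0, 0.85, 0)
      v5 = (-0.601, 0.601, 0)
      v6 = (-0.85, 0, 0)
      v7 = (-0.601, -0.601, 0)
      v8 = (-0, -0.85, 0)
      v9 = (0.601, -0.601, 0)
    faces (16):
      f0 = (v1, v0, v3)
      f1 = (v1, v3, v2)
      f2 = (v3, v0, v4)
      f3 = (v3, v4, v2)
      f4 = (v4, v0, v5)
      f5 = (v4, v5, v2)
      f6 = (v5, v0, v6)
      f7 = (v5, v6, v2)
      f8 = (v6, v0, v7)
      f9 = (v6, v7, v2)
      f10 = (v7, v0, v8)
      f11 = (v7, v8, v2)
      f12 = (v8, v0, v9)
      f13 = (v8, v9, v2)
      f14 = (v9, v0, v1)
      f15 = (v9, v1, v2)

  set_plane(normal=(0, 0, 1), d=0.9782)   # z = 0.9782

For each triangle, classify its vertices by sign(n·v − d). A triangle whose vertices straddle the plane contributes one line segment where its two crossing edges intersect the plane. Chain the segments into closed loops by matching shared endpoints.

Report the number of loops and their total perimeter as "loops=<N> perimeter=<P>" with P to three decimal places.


Straddling triangles (8 of 16):
  (v1,v3,v2) [--+] → (0.399665, 0.399665, 0.9782)–(0.56525, 0, 0.9782)  len=0.4326
  (v3,v4,v2) [--+] → (0, 0.56525, 0.9782)–(0.399665, 0.399665, 0.9782)  len=0.4326
  (v4,v5,v2) [--+] → (-0.399665, 0.399665, 0.9782)–(0, 0.56525, 0.9782)  len=0.4326
  (v5,v6,v2) [--+] → (-0.56525, 0, 0.9782)–(-0.399665, 0.399665, 0.9782)  len=0.4326
  (v6,v7,v2) [--+] → (-0.399665, -0.399665, 0.9782)–(-0.56525, 0, 0.9782)  len=0.4326
  (v7,v8,v2) [--+] → (0, -0.56525, 0.9782)–(-0.399665, -0.399665, 0.9782)  len=0.4326
  (v8,v9,v2) [--+] → (0.399665, -0.399665, 0.9782)–(0, -0.56525, 0.9782)  len=0.4326
  (v9,v1,v2) [--+] → (0.56525, 0, 0.9782)–(0.399665, -0.399665, 0.9782)  len=0.4326

Chained into 1 loop(s):
  loop 1: 8 segments, perimeter = 3.4609
Total perimeter = 3.461

loops=1 perimeter=3.461


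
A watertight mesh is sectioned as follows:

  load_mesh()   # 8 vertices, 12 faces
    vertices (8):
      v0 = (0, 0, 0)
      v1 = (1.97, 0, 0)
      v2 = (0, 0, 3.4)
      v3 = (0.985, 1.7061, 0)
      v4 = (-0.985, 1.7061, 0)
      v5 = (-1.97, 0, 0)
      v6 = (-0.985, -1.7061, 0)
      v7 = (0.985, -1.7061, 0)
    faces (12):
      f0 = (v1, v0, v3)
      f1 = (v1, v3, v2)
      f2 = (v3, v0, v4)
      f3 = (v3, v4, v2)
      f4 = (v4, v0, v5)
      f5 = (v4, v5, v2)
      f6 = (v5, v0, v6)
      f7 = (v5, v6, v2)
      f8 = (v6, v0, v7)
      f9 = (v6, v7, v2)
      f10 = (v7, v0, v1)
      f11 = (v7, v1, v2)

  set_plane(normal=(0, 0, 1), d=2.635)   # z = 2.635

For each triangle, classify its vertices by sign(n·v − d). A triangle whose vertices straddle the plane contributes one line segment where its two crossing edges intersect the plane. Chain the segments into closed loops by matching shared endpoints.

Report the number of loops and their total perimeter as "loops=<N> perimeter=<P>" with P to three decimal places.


loops=1 perimeter=2.660

Straddling triangles (6 of 12):
  (v1,v3,v2) [--+] → (0.221625, 0.383873, 2.635)–(0.44325, 0, 2.635)  len=0.4433
  (v3,v4,v2) [--+] → (-0.221625, 0.383873, 2.635)–(0.221625, 0.383873, 2.635)  len=0.4433
  (v4,v5,v2) [--+] → (-0.44325, 0, 2.635)–(-0.221625, 0.383873, 2.635)  len=0.4433
  (v5,v6,v2) [--+] → (-0.221625, -0.383873, 2.635)–(-0.44325, 0, 2.635)  len=0.4433
  (v6,v7,v2) [--+] → (0.221625, -0.383873, 2.635)–(-0.221625, -0.383873, 2.635)  len=0.4433
  (v7,v1,v2) [--+] → (0.44325, 0, 2.635)–(0.221625, -0.383873, 2.635)  len=0.4433

Chained into 1 loop(s):
  loop 1: 6 segments, perimeter = 2.6595
Total perimeter = 2.660


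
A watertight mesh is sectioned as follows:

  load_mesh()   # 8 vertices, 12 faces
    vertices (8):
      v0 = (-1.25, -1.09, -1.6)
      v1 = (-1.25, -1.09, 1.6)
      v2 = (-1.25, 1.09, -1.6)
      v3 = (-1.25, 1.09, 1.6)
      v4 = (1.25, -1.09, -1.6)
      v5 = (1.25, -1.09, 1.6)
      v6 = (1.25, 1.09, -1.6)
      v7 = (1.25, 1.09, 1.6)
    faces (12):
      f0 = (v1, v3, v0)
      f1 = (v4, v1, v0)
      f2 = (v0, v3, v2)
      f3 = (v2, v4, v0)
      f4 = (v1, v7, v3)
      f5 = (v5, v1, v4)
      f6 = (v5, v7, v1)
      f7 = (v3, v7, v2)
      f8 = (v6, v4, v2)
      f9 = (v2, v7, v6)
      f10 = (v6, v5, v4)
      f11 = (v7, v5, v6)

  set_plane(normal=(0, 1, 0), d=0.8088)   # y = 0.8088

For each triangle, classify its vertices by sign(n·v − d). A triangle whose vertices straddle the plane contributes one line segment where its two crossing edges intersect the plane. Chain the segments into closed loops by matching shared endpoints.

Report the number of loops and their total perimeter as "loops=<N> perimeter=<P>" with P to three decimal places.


loops=1 perimeter=11.400

Straddling triangles (8 of 12):
  (v1,v3,v0) [-+-] → (-1.25, 0.8088, 1.6)–(-1.25, 0.8088, 1.18723)  len=0.4128
  (v0,v3,v2) [-++] → (-1.25, 0.8088, 1.18723)–(-1.25, 0.8088, -1.6)  len=2.7872
  (v2,v4,v0) [+--] → (-0.927523, 0.8088, -1.6)–(-1.25, 0.8088, -1.6)  len=0.3225
  (v1,v7,v3) [-++] → (0.927523, 0.8088, 1.6)–(-1.25, 0.8088, 1.6)  len=2.1775
  (v5,v7,v1) [-+-] → (1.25, 0.8088, 1.6)–(0.927523, 0.8088, 1.6)  len=0.3225
  (v6,v4,v2) [+-+] → (1.25, 0.8088, -1.6)–(-0.927523, 0.8088, -1.6)  len=2.1775
  (v6,v5,v4) [+--] → (1.25, 0.8088, -1.18723)–(1.25, 0.8088, -1.6)  len=0.4128
  (v7,v5,v6) [+-+] → (1.25, 0.8088, 1.6)–(1.25, 0.8088, -1.18723)  len=2.7872

Chained into 1 loop(s):
  loop 1: 8 segments, perimeter = 11.4000
Total perimeter = 11.400


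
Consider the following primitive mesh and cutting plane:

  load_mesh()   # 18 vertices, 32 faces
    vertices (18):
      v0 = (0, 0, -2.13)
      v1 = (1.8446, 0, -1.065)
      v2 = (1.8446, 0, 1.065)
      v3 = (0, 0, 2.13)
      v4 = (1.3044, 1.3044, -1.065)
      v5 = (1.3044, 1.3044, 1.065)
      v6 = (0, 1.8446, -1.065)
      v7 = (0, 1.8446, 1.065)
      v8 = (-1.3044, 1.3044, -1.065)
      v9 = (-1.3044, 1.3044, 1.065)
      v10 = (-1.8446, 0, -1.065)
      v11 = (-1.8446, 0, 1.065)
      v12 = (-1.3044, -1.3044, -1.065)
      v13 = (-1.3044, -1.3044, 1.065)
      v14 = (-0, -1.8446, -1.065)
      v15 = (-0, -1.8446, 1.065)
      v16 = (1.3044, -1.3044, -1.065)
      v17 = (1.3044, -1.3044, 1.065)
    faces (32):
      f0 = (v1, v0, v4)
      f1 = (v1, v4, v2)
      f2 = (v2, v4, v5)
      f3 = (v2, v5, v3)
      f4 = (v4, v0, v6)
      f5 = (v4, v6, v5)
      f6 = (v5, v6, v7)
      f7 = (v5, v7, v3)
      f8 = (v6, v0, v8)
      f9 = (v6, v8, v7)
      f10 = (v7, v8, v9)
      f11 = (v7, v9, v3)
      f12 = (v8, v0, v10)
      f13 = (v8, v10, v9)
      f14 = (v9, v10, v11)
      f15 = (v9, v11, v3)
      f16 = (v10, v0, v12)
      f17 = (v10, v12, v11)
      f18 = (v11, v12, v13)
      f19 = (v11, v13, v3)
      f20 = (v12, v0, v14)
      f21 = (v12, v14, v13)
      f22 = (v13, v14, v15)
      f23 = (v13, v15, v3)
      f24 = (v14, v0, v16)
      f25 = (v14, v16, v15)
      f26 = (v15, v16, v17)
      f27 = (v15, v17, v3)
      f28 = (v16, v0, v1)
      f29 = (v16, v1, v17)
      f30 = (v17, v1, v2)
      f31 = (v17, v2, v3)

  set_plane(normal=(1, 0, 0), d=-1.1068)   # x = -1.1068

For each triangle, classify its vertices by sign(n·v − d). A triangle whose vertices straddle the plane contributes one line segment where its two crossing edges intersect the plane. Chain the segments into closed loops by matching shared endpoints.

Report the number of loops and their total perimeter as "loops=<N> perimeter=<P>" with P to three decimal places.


Straddling triangles (12 of 32):
  (v6,v0,v8) [++-] → (-1.1068, 1.1068, -1.22633)–(-1.1068, 1.38623, -1.065)  len=0.3227
  (v6,v8,v7) [+-+] → (-1.1068, 1.38623, -1.065)–(-1.1068, 1.38623, -0.742332)  len=0.3227
  (v7,v8,v9) [+--] → (-1.1068, 1.38623, -0.742332)–(-1.1068, 1.38623, 1.065)  len=1.8073
  (v7,v9,v3) [+-+] → (-1.1068, 1.38623, 1.065)–(-1.1068, 1.1068, 1.22633)  len=0.3227
  (v8,v0,v10) [-+-] → (-1.1068, 1.1068, -1.22633)–(-1.1068, 0, -1.49098)  len=1.1380
  (v9,v11,v3) [--+] → (-1.1068, 0, 1.49098)–(-1.1068, 1.1068, 1.22633)  len=1.1380
  (v10,v0,v12) [-+-] → (-1.1068, 0, -1.49098)–(-1.1068, -1.1068, -1.22633)  len=1.1380
  (v11,v13,v3) [--+] → (-1.1068, -1.1068, 1.22633)–(-1.1068, 0, 1.49098)  len=1.1380
  (v12,v0,v14) [-++] → (-1.1068, -1.1068, -1.22633)–(-1.1068, -1.38623, -1.065)  len=0.3227
  (v12,v14,v13) [-+-] → (-1.1068, -1.38623, -1.065)–(-1.1068, -1.38623, 0.742332)  len=1.8073
  (v13,v14,v15) [-++] → (-1.1068, -1.38623, 0.742332)–(-1.1068, -1.38623, 1.065)  len=0.3227
  (v13,v15,v3) [-++] → (-1.1068, -1.38623, 1.065)–(-1.1068, -1.1068, 1.22633)  len=0.3227

Chained into 1 loop(s):
  loop 1: 12 segments, perimeter = 10.1027
Total perimeter = 10.103

loops=1 perimeter=10.103


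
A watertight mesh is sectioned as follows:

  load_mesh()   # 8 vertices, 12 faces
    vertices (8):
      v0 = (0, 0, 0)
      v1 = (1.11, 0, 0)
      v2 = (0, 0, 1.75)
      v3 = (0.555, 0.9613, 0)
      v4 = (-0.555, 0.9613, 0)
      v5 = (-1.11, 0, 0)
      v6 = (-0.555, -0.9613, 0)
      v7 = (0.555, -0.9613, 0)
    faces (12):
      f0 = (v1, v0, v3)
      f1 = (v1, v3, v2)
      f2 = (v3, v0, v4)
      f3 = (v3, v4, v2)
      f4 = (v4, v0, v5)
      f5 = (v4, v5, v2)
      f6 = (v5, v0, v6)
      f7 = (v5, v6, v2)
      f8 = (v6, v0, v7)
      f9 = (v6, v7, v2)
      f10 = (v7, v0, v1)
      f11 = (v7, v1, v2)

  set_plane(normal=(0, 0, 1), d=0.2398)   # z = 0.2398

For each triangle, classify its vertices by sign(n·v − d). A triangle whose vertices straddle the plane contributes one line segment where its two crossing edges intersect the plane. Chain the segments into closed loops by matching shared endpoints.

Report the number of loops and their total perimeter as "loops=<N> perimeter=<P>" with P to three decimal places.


loops=1 perimeter=5.747

Straddling triangles (6 of 12):
  (v1,v3,v2) [--+] → (0.478949, 0.829574, 0.2398)–(0.957898, 0, 0.2398)  len=0.9579
  (v3,v4,v2) [--+] → (-0.478949, 0.829574, 0.2398)–(0.478949, 0.829574, 0.2398)  len=0.9579
  (v4,v5,v2) [--+] → (-0.957898, 0, 0.2398)–(-0.478949, 0.829574, 0.2398)  len=0.9579
  (v5,v6,v2) [--+] → (-0.478949, -0.829574, 0.2398)–(-0.957898, 0, 0.2398)  len=0.9579
  (v6,v7,v2) [--+] → (0.478949, -0.829574, 0.2398)–(-0.478949, -0.829574, 0.2398)  len=0.9579
  (v7,v1,v2) [--+] → (0.957898, 0, 0.2398)–(0.478949, -0.829574, 0.2398)  len=0.9579

Chained into 1 loop(s):
  loop 1: 6 segments, perimeter = 5.7474
Total perimeter = 5.747


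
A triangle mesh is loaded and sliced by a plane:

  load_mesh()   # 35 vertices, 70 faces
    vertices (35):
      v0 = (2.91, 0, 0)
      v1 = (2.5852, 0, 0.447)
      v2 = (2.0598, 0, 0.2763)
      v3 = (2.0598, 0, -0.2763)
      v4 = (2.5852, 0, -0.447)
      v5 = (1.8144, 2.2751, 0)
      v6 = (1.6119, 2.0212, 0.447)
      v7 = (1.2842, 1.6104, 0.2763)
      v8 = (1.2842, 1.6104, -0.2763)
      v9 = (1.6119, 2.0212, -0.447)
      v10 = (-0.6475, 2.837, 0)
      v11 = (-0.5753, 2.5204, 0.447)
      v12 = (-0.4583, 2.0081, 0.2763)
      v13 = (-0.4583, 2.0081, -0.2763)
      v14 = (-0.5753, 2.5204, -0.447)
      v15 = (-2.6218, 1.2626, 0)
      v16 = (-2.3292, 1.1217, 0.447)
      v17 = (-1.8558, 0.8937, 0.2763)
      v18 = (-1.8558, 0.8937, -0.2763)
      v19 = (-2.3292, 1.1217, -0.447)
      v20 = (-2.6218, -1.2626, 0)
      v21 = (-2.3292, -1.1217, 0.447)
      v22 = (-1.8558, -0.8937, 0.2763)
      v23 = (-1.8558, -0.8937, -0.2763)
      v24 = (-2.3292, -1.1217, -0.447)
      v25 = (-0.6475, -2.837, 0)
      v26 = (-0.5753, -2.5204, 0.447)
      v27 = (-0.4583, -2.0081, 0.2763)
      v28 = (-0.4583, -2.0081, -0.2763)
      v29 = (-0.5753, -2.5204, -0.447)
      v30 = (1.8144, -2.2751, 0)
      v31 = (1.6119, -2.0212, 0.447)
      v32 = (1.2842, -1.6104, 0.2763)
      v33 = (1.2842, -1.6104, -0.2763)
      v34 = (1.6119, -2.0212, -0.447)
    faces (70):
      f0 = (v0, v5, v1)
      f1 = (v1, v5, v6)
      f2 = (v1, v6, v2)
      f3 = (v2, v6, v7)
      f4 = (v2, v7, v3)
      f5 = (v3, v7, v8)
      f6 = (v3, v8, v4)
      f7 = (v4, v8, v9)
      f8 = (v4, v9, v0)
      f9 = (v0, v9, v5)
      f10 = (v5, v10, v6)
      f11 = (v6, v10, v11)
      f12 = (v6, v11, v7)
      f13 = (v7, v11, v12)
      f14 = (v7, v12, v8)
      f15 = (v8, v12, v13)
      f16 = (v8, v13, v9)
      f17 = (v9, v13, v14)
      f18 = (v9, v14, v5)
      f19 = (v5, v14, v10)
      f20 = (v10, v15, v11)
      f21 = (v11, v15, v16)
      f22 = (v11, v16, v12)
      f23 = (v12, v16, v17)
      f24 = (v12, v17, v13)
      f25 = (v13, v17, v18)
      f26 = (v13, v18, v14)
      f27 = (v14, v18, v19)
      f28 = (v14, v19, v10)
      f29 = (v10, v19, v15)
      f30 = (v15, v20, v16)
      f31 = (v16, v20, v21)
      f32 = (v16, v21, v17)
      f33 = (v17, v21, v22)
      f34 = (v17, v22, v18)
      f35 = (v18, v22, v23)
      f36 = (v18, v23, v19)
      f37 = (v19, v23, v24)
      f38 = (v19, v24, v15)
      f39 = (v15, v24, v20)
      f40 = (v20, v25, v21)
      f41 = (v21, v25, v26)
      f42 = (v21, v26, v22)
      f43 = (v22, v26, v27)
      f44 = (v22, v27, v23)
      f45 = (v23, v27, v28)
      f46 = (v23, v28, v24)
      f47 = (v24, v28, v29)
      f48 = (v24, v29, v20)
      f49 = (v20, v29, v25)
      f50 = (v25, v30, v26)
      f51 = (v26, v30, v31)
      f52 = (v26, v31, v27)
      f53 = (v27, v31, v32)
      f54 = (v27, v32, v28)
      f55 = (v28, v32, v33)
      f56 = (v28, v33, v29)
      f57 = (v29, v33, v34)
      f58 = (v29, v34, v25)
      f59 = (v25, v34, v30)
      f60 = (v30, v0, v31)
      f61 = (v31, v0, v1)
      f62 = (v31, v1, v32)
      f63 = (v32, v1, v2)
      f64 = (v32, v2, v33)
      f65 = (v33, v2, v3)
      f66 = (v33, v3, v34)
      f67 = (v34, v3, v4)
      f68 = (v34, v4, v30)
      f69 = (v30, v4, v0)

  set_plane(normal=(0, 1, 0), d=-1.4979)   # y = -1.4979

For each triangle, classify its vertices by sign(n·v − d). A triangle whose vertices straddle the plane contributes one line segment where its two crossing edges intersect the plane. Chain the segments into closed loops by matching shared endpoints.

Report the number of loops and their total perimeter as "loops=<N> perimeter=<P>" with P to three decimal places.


loops=2 perimeter=6.168

Straddling triangles (20 of 70):
  (v20,v25,v21) [+-+] → (-2.32673, -1.4979, 0)–(-1.96037, -1.4979, 0.348964)  len=0.5060
  (v21,v25,v26) [+--] → (-1.96037, -1.4979, 0.348964)–(-1.85746, -1.4979, 0.447)  len=0.1421
  (v21,v26,v22) [+-+] → (-1.85746, -1.4979, 0.447)–(-1.38019, -1.4979, 0.339703)  len=0.4892
  (v22,v26,v27) [+--] → (-1.38019, -1.4979, 0.339703)–(-1.09811, -1.4979, 0.2763)  len=0.2891
  (v22,v27,v23) [+-+] → (-1.09811, -1.4979, 0.2763)–(-1.09811, -1.4979, 0.023306)  len=0.2530
  (v23,v27,v28) [+--] → (-1.09811, -1.4979, 0.023306)–(-1.09811, -1.4979, -0.2763)  len=0.2996
  (v23,v28,v24) [+-+] → (-1.09811, -1.4979, -0.2763)–(-1.53517, -1.4979, -0.374553)  len=0.4480
  (v24,v28,v29) [+--] → (-1.53517, -1.4979, -0.374553)–(-1.85746, -1.4979, -0.447)  len=0.3303
  (v24,v29,v20) [+-+] → (-1.85746, -1.4979, -0.447)–(-2.23896, -1.4979, -0.0836215)  len=0.5269
  (v20,v29,v25) [+--] → (-2.23896, -1.4979, -0.0836215)–(-2.32673, -1.4979, 0)  len=0.1212
  (v30,v0,v31) [-+-] → (2.18867, -1.4979, 0)–(1.94799, -1.4979, 0.331269)  len=0.4095
  (v31,v0,v1) [-++] → (1.94799, -1.4979, 0.331269)–(1.86389, -1.4979, 0.447)  len=0.1431
  (v31,v1,v32) [-+-] → (1.86389, -1.4979, 0.447)–(1.37509, -1.4979, 0.288225)  len=0.5139
  (v32,v1,v2) [-++] → (1.37509, -1.4979, 0.288225)–(1.33838, -1.4979, 0.2763)  len=0.0386
  (v32,v2,v33) [-+-] → (1.33838, -1.4979, 0.2763)–(1.33838, -1.4979, -0.237696)  len=0.5140
  (v33,v2,v3) [-++] → (1.33838, -1.4979, -0.237696)–(1.33838, -1.4979, -0.2763)  len=0.0386
  (v33,v3,v34) [-+-] → (1.33838, -1.4979, -0.2763)–(1.72786, -1.4979, -0.402805)  len=0.4095
  (v34,v3,v4) [-++] → (1.72786, -1.4979, -0.402805)–(1.86389, -1.4979, -0.447)  len=0.1430
  (v34,v4,v30) [-+-] → (1.86389, -1.4979, -0.447)–(2.07771, -1.4979, -0.1527)  len=0.3638
  (v30,v4,v0) [-++] → (2.07771, -1.4979, -0.1527)–(2.18867, -1.4979, 0)  len=0.1888

Chained into 2 loop(s):
  loop 1: 10 segments, perimeter = 3.4054
  loop 2: 10 segments, perimeter = 2.7627
Total perimeter = 6.168


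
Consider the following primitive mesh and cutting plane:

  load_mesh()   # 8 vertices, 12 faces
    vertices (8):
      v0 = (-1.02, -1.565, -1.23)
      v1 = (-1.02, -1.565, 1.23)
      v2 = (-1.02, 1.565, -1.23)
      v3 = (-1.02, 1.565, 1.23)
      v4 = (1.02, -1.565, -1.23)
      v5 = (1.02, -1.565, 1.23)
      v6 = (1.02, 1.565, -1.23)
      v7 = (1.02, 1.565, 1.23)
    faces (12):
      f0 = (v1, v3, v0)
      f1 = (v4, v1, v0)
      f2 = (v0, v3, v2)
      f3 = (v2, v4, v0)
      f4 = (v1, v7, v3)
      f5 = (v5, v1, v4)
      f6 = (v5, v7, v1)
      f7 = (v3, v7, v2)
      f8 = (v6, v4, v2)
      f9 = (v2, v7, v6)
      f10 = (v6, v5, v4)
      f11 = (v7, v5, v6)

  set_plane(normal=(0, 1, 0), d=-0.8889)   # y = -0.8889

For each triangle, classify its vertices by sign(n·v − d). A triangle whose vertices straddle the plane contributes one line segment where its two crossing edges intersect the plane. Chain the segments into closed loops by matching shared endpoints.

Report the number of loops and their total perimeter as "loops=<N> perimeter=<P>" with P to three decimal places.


Straddling triangles (8 of 12):
  (v1,v3,v0) [-+-] → (-1.02, -0.8889, 1.23)–(-1.02, -0.8889, -0.698624)  len=1.9286
  (v0,v3,v2) [-++] → (-1.02, -0.8889, -0.698624)–(-1.02, -0.8889, -1.23)  len=0.5314
  (v2,v4,v0) [+--] → (0.579347, -0.8889, -1.23)–(-1.02, -0.8889, -1.23)  len=1.5993
  (v1,v7,v3) [-++] → (-0.579347, -0.8889, 1.23)–(-1.02, -0.8889, 1.23)  len=0.4407
  (v5,v7,v1) [-+-] → (1.02, -0.8889, 1.23)–(-0.579347, -0.8889, 1.23)  len=1.5993
  (v6,v4,v2) [+-+] → (1.02, -0.8889, -1.23)–(0.579347, -0.8889, -1.23)  len=0.4407
  (v6,v5,v4) [+--] → (1.02, -0.8889, 0.698624)–(1.02, -0.8889, -1.23)  len=1.9286
  (v7,v5,v6) [+-+] → (1.02, -0.8889, 1.23)–(1.02, -0.8889, 0.698624)  len=0.5314

Chained into 1 loop(s):
  loop 1: 8 segments, perimeter = 9.0000
Total perimeter = 9.000

loops=1 perimeter=9.000


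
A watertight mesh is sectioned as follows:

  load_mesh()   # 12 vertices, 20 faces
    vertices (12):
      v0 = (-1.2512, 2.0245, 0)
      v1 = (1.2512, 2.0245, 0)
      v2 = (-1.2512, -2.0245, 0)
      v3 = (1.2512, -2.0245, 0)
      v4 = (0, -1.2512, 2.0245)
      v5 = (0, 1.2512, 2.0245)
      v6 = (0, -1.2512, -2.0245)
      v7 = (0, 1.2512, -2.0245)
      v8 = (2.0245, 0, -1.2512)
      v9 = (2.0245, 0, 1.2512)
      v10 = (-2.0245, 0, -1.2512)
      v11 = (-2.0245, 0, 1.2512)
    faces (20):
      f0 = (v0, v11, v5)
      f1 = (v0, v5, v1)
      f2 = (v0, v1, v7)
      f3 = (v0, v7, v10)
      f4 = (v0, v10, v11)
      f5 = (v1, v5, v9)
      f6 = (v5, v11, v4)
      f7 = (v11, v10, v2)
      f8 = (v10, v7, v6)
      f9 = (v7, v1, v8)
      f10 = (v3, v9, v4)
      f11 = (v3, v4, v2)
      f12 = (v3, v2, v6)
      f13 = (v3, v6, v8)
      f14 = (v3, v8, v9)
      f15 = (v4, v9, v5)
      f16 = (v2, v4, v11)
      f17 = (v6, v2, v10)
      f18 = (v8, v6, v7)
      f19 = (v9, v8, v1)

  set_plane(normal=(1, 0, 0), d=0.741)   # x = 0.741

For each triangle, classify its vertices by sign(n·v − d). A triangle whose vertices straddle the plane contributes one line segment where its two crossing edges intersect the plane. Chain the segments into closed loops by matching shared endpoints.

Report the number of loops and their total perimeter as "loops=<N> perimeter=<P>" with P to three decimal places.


Straddling triangles (10 of 20):
  (v0,v5,v1) [--+] → (0.741, 1.70917, 0.825527)–(0.741, 2.0245, 0)  len=0.8837
  (v0,v1,v7) [-+-] → (0.741, 2.0245, 0)–(0.741, 1.70917, -0.825527)  len=0.8837
  (v1,v5,v9) [+-+] → (0.741, 1.70917, 0.825527)–(0.741, 0.79324, 1.74146)  len=1.2953
  (v7,v1,v8) [-++] → (0.741, 1.70917, -0.825527)–(0.741, 0.79324, -1.74146)  len=1.2953
  (v3,v9,v4) [++-] → (0.741, -0.79324, 1.74146)–(0.741, -1.70917, 0.825527)  len=1.2953
  (v3,v4,v2) [+--] → (0.741, -1.70917, 0.825527)–(0.741, -2.0245, 0)  len=0.8837
  (v3,v2,v6) [+--] → (0.741, -2.0245, 0)–(0.741, -1.70917, -0.825527)  len=0.8837
  (v3,v6,v8) [+-+] → (0.741, -1.70917, -0.825527)–(0.741, -0.79324, -1.74146)  len=1.2953
  (v4,v9,v5) [-+-] → (0.741, -0.79324, 1.74146)–(0.741, 0.79324, 1.74146)  len=1.5865
  (v8,v6,v7) [+--] → (0.741, -0.79324, -1.74146)–(0.741, 0.79324, -1.74146)  len=1.5865

Chained into 1 loop(s):
  loop 1: 10 segments, perimeter = 11.8891
Total perimeter = 11.889

loops=1 perimeter=11.889


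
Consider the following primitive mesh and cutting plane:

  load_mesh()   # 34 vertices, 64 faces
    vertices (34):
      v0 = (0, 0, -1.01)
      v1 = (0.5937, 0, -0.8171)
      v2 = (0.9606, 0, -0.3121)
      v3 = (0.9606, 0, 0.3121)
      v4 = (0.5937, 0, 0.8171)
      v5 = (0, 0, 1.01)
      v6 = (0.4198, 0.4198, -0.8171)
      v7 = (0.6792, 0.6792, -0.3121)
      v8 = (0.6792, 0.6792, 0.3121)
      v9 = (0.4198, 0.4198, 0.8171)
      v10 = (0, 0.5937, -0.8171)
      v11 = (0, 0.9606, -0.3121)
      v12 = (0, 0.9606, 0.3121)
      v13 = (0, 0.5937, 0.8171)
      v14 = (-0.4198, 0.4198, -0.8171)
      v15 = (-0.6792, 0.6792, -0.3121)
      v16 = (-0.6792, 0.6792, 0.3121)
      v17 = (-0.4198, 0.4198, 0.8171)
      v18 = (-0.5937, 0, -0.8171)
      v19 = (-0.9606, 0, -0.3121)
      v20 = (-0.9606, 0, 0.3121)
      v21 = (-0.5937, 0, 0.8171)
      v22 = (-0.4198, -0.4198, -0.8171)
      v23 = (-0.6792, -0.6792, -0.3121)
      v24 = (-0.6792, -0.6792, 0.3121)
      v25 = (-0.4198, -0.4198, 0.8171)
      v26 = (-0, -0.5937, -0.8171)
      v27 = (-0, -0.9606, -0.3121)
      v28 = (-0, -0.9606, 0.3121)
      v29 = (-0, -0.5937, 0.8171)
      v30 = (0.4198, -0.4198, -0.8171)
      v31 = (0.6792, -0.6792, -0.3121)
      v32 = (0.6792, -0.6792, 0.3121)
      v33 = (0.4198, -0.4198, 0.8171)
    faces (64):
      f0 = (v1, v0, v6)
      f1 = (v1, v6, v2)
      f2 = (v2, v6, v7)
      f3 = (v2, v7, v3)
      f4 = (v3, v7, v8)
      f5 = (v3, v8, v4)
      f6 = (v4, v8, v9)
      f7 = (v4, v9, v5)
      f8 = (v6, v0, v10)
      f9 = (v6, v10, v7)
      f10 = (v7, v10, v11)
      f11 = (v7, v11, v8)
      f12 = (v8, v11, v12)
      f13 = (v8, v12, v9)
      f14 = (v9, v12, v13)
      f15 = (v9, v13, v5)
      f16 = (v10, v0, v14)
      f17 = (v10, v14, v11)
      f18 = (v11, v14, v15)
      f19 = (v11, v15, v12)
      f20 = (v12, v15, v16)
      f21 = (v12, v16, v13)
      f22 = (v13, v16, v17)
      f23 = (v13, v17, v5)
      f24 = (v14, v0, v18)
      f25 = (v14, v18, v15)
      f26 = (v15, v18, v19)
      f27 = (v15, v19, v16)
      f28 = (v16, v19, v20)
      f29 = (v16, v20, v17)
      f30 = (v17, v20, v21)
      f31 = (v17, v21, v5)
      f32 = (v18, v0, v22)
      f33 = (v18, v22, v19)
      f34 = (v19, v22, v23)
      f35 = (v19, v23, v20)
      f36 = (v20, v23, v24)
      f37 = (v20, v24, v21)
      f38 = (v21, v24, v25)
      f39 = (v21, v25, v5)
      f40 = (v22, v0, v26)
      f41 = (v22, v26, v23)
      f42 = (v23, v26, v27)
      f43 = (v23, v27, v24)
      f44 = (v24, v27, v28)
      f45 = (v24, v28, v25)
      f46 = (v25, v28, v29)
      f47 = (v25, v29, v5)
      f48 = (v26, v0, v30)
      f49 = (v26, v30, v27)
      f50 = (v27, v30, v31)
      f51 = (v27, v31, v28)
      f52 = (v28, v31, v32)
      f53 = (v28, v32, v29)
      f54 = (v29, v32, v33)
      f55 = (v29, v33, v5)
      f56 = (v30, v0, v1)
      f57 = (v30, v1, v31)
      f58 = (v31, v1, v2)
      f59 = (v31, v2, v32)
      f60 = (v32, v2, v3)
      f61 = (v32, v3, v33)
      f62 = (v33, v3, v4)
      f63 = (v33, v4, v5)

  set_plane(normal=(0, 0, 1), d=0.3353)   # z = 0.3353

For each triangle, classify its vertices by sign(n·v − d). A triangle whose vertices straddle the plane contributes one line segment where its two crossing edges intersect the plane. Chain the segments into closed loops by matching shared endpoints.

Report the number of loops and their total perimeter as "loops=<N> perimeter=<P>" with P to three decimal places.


loops=1 perimeter=5.778

Straddling triangles (16 of 64):
  (v3,v8,v4) [--+] → (0.675272, 0.647997, 0.3353)–(0.943744, 0, 0.3353)  len=0.7014
  (v4,v8,v9) [+-+] → (0.675272, 0.647997, 0.3353)–(0.667283, 0.667283, 0.3353)  len=0.0209
  (v8,v12,v9) [--+] → (0.0192859, 0.935755, 0.3353)–(0.667283, 0.667283, 0.3353)  len=0.7014
  (v9,v12,v13) [+-+] → (0.0192859, 0.935755, 0.3353)–(0, 0.943744, 0.3353)  len=0.0209
  (v12,v16,v13) [--+] → (-0.647997, 0.675272, 0.3353)–(0, 0.943744, 0.3353)  len=0.7014
  (v13,v16,v17) [+-+] → (-0.647997, 0.675272, 0.3353)–(-0.667283, 0.667283, 0.3353)  len=0.0209
  (v16,v20,v17) [--+] → (-0.935755, 0.0192859, 0.3353)–(-0.667283, 0.667283, 0.3353)  len=0.7014
  (v17,v20,v21) [+-+] → (-0.935755, 0.0192859, 0.3353)–(-0.943744, 0, 0.3353)  len=0.0209
  (v20,v24,v21) [--+] → (-0.675272, -0.647997, 0.3353)–(-0.943744, 0, 0.3353)  len=0.7014
  (v21,v24,v25) [+-+] → (-0.675272, -0.647997, 0.3353)–(-0.667283, -0.667283, 0.3353)  len=0.0209
  (v24,v28,v25) [--+] → (-0.0192859, -0.935755, 0.3353)–(-0.667283, -0.667283, 0.3353)  len=0.7014
  (v25,v28,v29) [+-+] → (-0.0192859, -0.935755, 0.3353)–(0, -0.943744, 0.3353)  len=0.0209
  (v28,v32,v29) [--+] → (0.647997, -0.675272, 0.3353)–(0, -0.943744, 0.3353)  len=0.7014
  (v29,v32,v33) [+-+] → (0.647997, -0.675272, 0.3353)–(0.667283, -0.667283, 0.3353)  len=0.0209
  (v32,v3,v33) [--+] → (0.935755, -0.0192859, 0.3353)–(0.667283, -0.667283, 0.3353)  len=0.7014
  (v33,v3,v4) [+-+] → (0.935755, -0.0192859, 0.3353)–(0.943744, 0, 0.3353)  len=0.0209

Chained into 1 loop(s):
  loop 1: 16 segments, perimeter = 5.7783
Total perimeter = 5.778


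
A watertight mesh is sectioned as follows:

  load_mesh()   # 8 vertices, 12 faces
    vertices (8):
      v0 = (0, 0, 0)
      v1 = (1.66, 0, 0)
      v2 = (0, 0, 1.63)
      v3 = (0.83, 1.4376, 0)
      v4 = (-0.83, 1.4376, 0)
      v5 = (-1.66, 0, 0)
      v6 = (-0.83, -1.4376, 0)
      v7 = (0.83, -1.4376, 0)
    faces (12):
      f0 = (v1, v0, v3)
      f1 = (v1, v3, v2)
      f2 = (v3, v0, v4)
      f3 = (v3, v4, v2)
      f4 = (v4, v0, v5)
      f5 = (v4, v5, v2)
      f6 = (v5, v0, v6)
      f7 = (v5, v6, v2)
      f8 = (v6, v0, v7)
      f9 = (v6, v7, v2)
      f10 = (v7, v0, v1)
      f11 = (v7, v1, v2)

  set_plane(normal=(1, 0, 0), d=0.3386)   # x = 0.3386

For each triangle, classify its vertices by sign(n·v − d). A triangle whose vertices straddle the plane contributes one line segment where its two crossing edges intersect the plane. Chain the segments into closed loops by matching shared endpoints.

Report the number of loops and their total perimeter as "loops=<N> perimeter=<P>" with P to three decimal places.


Straddling triangles (8 of 12):
  (v1,v0,v3) [+-+] → (0.3386, 0, 0)–(0.3386, 0.586472, 0)  len=0.5865
  (v1,v3,v2) [++-] → (0.3386, 0.586472, 0.965039)–(0.3386, 0, 1.29752)  len=0.6742
  (v3,v0,v4) [+--] → (0.3386, 0.586472, 0)–(0.3386, 1.4376, 0)  len=0.8511
  (v3,v4,v2) [+--] → (0.3386, 1.4376, 0)–(0.3386, 0.586472, 0.965039)  len=1.2867
  (v6,v0,v7) [--+] → (0.3386, -0.586472, 0)–(0.3386, -1.4376, 0)  len=0.8511
  (v6,v7,v2) [-+-] → (0.3386, -1.4376, 0)–(0.3386, -0.586472, 0.965039)  len=1.2867
  (v7,v0,v1) [+-+] → (0.3386, -0.586472, 0)–(0.3386, 0, 0)  len=0.5865
  (v7,v1,v2) [++-] → (0.3386, 0, 1.29752)–(0.3386, -0.586472, 0.965039)  len=0.6742

Chained into 1 loop(s):
  loop 1: 8 segments, perimeter = 6.7970
Total perimeter = 6.797

loops=1 perimeter=6.797
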